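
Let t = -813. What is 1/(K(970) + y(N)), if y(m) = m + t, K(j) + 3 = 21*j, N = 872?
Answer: 1/20426 ≈ 4.8957e-5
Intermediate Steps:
K(j) = -3 + 21*j
y(m) = -813 + m (y(m) = m - 813 = -813 + m)
1/(K(970) + y(N)) = 1/((-3 + 21*970) + (-813 + 872)) = 1/((-3 + 20370) + 59) = 1/(20367 + 59) = 1/20426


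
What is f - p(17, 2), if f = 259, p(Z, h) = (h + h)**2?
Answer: 243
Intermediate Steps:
p(Z, h) = 4*h**2 (p(Z, h) = (2*h)**2 = 4*h**2)
f - p(17, 2) = 259 - 4*2**2 = 259 - 4*4 = 259 - 1*16 = 259 - 16 = 243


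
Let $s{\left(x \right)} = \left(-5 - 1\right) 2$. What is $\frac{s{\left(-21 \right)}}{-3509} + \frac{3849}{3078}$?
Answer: $\frac{4514359}{3600234} \approx 1.2539$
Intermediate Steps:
$s{\left(x \right)} = -12$ ($s{\left(x \right)} = \left(-6\right) 2 = -12$)
$\frac{s{\left(-21 \right)}}{-3509} + \frac{3849}{3078} = - \frac{12}{-3509} + \frac{3849}{3078} = \left(-12\right) \left(- \frac{1}{3509}\right) + 3849 \cdot \frac{1}{3078} = \frac{12}{3509} + \frac{1283}{1026} = \frac{4514359}{3600234}$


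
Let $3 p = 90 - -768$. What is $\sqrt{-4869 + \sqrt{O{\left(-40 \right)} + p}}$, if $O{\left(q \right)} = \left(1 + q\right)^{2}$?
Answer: $\sqrt{-4869 + \sqrt{1807}} \approx 69.473 i$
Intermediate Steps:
$p = 286$ ($p = \frac{90 - -768}{3} = \frac{90 + 768}{3} = \frac{1}{3} \cdot 858 = 286$)
$\sqrt{-4869 + \sqrt{O{\left(-40 \right)} + p}} = \sqrt{-4869 + \sqrt{\left(1 - 40\right)^{2} + 286}} = \sqrt{-4869 + \sqrt{\left(-39\right)^{2} + 286}} = \sqrt{-4869 + \sqrt{1521 + 286}} = \sqrt{-4869 + \sqrt{1807}}$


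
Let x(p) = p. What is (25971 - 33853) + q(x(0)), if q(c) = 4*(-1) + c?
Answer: -7886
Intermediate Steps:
q(c) = -4 + c
(25971 - 33853) + q(x(0)) = (25971 - 33853) + (-4 + 0) = -7882 - 4 = -7886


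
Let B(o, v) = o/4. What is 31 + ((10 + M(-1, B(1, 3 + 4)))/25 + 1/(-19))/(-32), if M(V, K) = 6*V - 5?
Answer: 117811/3800 ≈ 31.003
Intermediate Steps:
B(o, v) = o/4 (B(o, v) = o*(¼) = o/4)
M(V, K) = -5 + 6*V
31 + ((10 + M(-1, B(1, 3 + 4)))/25 + 1/(-19))/(-32) = 31 + ((10 + (-5 + 6*(-1)))/25 + 1/(-19))/(-32) = 31 - ((10 + (-5 - 6))*(1/25) + 1*(-1/19))/32 = 31 - ((10 - 11)*(1/25) - 1/19)/32 = 31 - (-1*1/25 - 1/19)/32 = 31 - (-1/25 - 1/19)/32 = 31 - 1/32*(-44/475) = 31 + 11/3800 = 117811/3800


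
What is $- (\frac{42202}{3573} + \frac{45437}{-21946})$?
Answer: $- \frac{763818691}{78413058} \approx -9.741$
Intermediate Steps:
$- (\frac{42202}{3573} + \frac{45437}{-21946}) = - (42202 \cdot \frac{1}{3573} + 45437 \left(- \frac{1}{21946}\right)) = - (\frac{42202}{3573} - \frac{45437}{21946}) = \left(-1\right) \frac{763818691}{78413058} = - \frac{763818691}{78413058}$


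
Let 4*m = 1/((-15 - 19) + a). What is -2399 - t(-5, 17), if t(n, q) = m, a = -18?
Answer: -498991/208 ≈ -2399.0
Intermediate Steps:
m = -1/208 (m = 1/(4*((-15 - 19) - 18)) = 1/(4*(-34 - 18)) = (1/4)/(-52) = (1/4)*(-1/52) = -1/208 ≈ -0.0048077)
t(n, q) = -1/208
-2399 - t(-5, 17) = -2399 - 1*(-1/208) = -2399 + 1/208 = -498991/208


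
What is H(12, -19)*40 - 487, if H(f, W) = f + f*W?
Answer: -9127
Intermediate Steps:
H(f, W) = f + W*f
H(12, -19)*40 - 487 = (12*(1 - 19))*40 - 487 = (12*(-18))*40 - 487 = -216*40 - 487 = -8640 - 487 = -9127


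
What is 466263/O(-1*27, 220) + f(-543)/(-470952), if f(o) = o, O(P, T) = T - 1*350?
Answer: -36597903631/10203960 ≈ -3586.6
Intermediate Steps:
O(P, T) = -350 + T (O(P, T) = T - 350 = -350 + T)
466263/O(-1*27, 220) + f(-543)/(-470952) = 466263/(-350 + 220) - 543/(-470952) = 466263/(-130) - 543*(-1/470952) = 466263*(-1/130) + 181/156984 = -466263/130 + 181/156984 = -36597903631/10203960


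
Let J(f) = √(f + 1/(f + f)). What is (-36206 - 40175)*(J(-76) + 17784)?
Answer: -1358359704 - 76381*I*√439014/76 ≈ -1.3584e+9 - 6.659e+5*I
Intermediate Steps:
J(f) = √(f + 1/(2*f))
(-36206 - 40175)*(J(-76) + 17784) = (-36206 - 40175)*(√(2/(-76) + 4*(-76))/2 + 17784) = -76381*(√(2*(-1/76) - 304)/2 + 17784) = -76381*(√(-1/38 - 304)/2 + 17784) = -76381*(√(-11553/38)/2 + 17784) = -76381*((I*√439014/38)/2 + 17784) = -76381*(I*√439014/76 + 17784) = -76381*(17784 + I*√439014/76) = -1358359704 - 76381*I*√439014/76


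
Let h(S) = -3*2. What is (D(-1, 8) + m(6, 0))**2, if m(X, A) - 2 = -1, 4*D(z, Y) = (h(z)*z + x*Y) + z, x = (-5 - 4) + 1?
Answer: 3025/16 ≈ 189.06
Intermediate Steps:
h(S) = -6
x = -8 (x = -9 + 1 = -8)
D(z, Y) = -2*Y - 5*z/4 (D(z, Y) = ((-6*z - 8*Y) + z)/4 = ((-8*Y - 6*z) + z)/4 = (-8*Y - 5*z)/4 = -2*Y - 5*z/4)
m(X, A) = 1 (m(X, A) = 2 - 1 = 1)
(D(-1, 8) + m(6, 0))**2 = ((-2*8 - 5/4*(-1)) + 1)**2 = ((-16 + 5/4) + 1)**2 = (-59/4 + 1)**2 = (-55/4)**2 = 3025/16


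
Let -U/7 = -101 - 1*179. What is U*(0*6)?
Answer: 0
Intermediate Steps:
U = 1960 (U = -7*(-101 - 1*179) = -7*(-101 - 179) = -7*(-280) = 1960)
U*(0*6) = 1960*(0*6) = 1960*0 = 0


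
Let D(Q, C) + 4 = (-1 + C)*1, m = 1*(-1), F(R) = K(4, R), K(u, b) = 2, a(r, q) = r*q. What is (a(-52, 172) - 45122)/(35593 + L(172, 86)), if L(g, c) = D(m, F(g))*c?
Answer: -54066/35335 ≈ -1.5301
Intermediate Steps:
a(r, q) = q*r
F(R) = 2
m = -1
D(Q, C) = -5 + C (D(Q, C) = -4 + (-1 + C)*1 = -4 + (-1 + C) = -5 + C)
L(g, c) = -3*c (L(g, c) = (-5 + 2)*c = -3*c)
(a(-52, 172) - 45122)/(35593 + L(172, 86)) = (172*(-52) - 45122)/(35593 - 3*86) = (-8944 - 45122)/(35593 - 258) = -54066/35335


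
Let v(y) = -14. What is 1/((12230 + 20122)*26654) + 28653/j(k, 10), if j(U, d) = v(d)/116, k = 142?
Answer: -1433050914609785/6036171456 ≈ -2.3741e+5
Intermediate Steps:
j(U, d) = -7/58 (j(U, d) = -14/116 = -14*1/116 = -7/58)
1/((12230 + 20122)*26654) + 28653/j(k, 10) = 1/((12230 + 20122)*26654) + 28653/(-7/58) = (1/26654)/32352 + 28653*(-58/7) = (1/32352)*(1/26654) - 1661874/7 = 1/862310208 - 1661874/7 = -1433050914609785/6036171456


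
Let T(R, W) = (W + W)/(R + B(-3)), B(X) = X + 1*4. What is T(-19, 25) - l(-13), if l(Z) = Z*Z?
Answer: -1546/9 ≈ -171.78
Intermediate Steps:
B(X) = 4 + X (B(X) = X + 4 = 4 + X)
l(Z) = Z**2
T(R, W) = 2*W/(1 + R) (T(R, W) = (W + W)/(R + (4 - 3)) = (2*W)/(R + 1) = (2*W)/(1 + R) = 2*W/(1 + R))
T(-19, 25) - l(-13) = 2*25/(1 - 19) - 1*(-13)**2 = 2*25/(-18) - 1*169 = 2*25*(-1/18) - 169 = -25/9 - 169 = -1546/9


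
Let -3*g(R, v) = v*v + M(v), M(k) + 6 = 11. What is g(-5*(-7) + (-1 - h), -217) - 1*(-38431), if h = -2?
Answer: 22733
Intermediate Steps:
M(k) = 5 (M(k) = -6 + 11 = 5)
g(R, v) = -5/3 - v²/3 (g(R, v) = -(v*v + 5)/3 = -(v² + 5)/3 = -(5 + v²)/3 = -5/3 - v²/3)
g(-5*(-7) + (-1 - h), -217) - 1*(-38431) = (-5/3 - ⅓*(-217)²) - 1*(-38431) = (-5/3 - ⅓*47089) + 38431 = (-5/3 - 47089/3) + 38431 = -15698 + 38431 = 22733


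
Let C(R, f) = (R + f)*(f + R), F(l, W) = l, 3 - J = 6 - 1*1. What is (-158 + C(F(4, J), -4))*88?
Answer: -13904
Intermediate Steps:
J = -2 (J = 3 - (6 - 1*1) = 3 - (6 - 1) = 3 - 1*5 = 3 - 5 = -2)
C(R, f) = (R + f)² (C(R, f) = (R + f)*(R + f) = (R + f)²)
(-158 + C(F(4, J), -4))*88 = (-158 + (4 - 4)²)*88 = (-158 + 0²)*88 = (-158 + 0)*88 = -158*88 = -13904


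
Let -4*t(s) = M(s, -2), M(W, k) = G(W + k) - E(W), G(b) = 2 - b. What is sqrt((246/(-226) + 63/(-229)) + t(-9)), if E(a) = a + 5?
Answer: I*sqrt(15035908481)/51754 ≈ 2.3693*I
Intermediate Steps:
E(a) = 5 + a
M(W, k) = -3 - k - 2*W (M(W, k) = (2 - (W + k)) - (5 + W) = (2 + (-W - k)) + (-5 - W) = (2 - W - k) + (-5 - W) = -3 - k - 2*W)
t(s) = 1/4 + s/2 (t(s) = -(-3 - 1*(-2) - 2*s)/4 = -(-3 + 2 - 2*s)/4 = -(-1 - 2*s)/4 = 1/4 + s/2)
sqrt((246/(-226) + 63/(-229)) + t(-9)) = sqrt((246/(-226) + 63/(-229)) + (1/4 + (1/2)*(-9))) = sqrt((246*(-1/226) + 63*(-1/229)) + (1/4 - 9/2)) = sqrt((-123/113 - 63/229) - 17/4) = sqrt(-35286/25877 - 17/4) = sqrt(-581053/103508) = I*sqrt(15035908481)/51754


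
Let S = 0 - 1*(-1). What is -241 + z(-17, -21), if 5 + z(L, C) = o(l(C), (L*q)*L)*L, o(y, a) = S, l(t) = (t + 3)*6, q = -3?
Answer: -263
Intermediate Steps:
l(t) = 18 + 6*t (l(t) = (3 + t)*6 = 18 + 6*t)
S = 1 (S = 0 + 1 = 1)
o(y, a) = 1
z(L, C) = -5 + L (z(L, C) = -5 + 1*L = -5 + L)
-241 + z(-17, -21) = -241 + (-5 - 17) = -241 - 22 = -263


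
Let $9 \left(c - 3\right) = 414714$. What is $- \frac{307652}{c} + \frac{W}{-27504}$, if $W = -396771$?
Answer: $\frac{9822472871}{1267448496} \approx 7.7498$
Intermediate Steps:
$c = \frac{138247}{3}$ ($c = 3 + \frac{1}{9} \cdot 414714 = 3 + \frac{138238}{3} = \frac{138247}{3} \approx 46082.0$)
$- \frac{307652}{c} + \frac{W}{-27504} = - \frac{307652}{\frac{138247}{3}} - \frac{396771}{-27504} = \left(-307652\right) \frac{3}{138247} - - \frac{132257}{9168} = - \frac{922956}{138247} + \frac{132257}{9168} = \frac{9822472871}{1267448496}$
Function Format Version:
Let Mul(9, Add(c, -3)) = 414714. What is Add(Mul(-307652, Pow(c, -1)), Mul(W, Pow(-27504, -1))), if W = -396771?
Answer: Rational(9822472871, 1267448496) ≈ 7.7498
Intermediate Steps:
c = Rational(138247, 3) (c = Add(3, Mul(Rational(1, 9), 414714)) = Add(3, Rational(138238, 3)) = Rational(138247, 3) ≈ 46082.)
Add(Mul(-307652, Pow(c, -1)), Mul(W, Pow(-27504, -1))) = Add(Mul(-307652, Pow(Rational(138247, 3), -1)), Mul(-396771, Pow(-27504, -1))) = Add(Mul(-307652, Rational(3, 138247)), Mul(-396771, Rational(-1, 27504))) = Add(Rational(-922956, 138247), Rational(132257, 9168)) = Rational(9822472871, 1267448496)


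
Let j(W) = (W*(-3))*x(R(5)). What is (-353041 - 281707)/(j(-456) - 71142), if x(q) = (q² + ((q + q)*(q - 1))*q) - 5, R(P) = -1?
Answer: 317374/41043 ≈ 7.7327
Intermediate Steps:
x(q) = -5 + q² + 2*q²*(-1 + q) (x(q) = (q² + ((2*q)*(-1 + q))*q) - 5 = (q² + (2*q*(-1 + q))*q) - 5 = (q² + 2*q²*(-1 + q)) - 5 = -5 + q² + 2*q²*(-1 + q))
j(W) = 24*W (j(W) = (W*(-3))*(-5 - 1*(-1)² + 2*(-1)³) = (-3*W)*(-5 - 1*1 + 2*(-1)) = (-3*W)*(-5 - 1 - 2) = -3*W*(-8) = 24*W)
(-353041 - 281707)/(j(-456) - 71142) = (-353041 - 281707)/(24*(-456) - 71142) = -634748/(-10944 - 71142) = -634748/(-82086) = -634748*(-1/82086) = 317374/41043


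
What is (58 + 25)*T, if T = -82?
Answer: -6806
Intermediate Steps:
(58 + 25)*T = (58 + 25)*(-82) = 83*(-82) = -6806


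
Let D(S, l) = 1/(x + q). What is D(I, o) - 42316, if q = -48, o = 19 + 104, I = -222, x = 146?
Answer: -4146967/98 ≈ -42316.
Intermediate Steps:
o = 123
D(S, l) = 1/98 (D(S, l) = 1/(146 - 48) = 1/98)
D(I, o) - 42316 = 1/98 - 42316 = -4146967/98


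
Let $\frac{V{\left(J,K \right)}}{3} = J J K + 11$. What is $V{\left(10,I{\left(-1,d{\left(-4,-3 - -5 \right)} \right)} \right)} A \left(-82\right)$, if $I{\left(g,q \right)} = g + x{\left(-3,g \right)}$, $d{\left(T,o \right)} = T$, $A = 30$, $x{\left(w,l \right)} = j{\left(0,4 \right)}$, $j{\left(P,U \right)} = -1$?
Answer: $1394820$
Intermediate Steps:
$x{\left(w,l \right)} = -1$
$I{\left(g,q \right)} = -1 + g$ ($I{\left(g,q \right)} = g - 1 = -1 + g$)
$V{\left(J,K \right)} = 33 + 3 K J^{2}$ ($V{\left(J,K \right)} = 3 \left(J J K + 11\right) = 3 \left(J^{2} K + 11\right) = 3 \left(K J^{2} + 11\right) = 3 \left(11 + K J^{2}\right) = 33 + 3 K J^{2}$)
$V{\left(10,I{\left(-1,d{\left(-4,-3 - -5 \right)} \right)} \right)} A \left(-82\right) = \left(33 + 3 \left(-1 - 1\right) 10^{2}\right) 30 \left(-82\right) = \left(33 + 3 \left(-2\right) 100\right) 30 \left(-82\right) = \left(33 - 600\right) 30 \left(-82\right) = \left(-567\right) 30 \left(-82\right) = \left(-17010\right) \left(-82\right) = 1394820$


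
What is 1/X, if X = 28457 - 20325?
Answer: 1/8132 ≈ 0.00012297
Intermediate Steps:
X = 8132
1/X = 1/8132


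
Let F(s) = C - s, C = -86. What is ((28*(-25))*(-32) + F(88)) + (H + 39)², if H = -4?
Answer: 23451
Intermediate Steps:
F(s) = -86 - s
((28*(-25))*(-32) + F(88)) + (H + 39)² = ((28*(-25))*(-32) + (-86 - 1*88)) + (-4 + 39)² = (-700*(-32) + (-86 - 88)) + 35² = (22400 - 174) + 1225 = 22226 + 1225 = 23451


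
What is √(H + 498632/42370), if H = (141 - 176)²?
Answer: √555066935085/21185 ≈ 35.168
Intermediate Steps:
H = 1225 (H = (-35)² = 1225)
√(H + 498632/42370) = √(1225 + 498632/42370) = √(1225 + 498632*(1/42370)) = √(1225 + 249316/21185) = √(26200941/21185) = √555066935085/21185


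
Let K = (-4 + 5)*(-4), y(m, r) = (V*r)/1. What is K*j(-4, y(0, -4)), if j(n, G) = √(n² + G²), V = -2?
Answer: -16*√5 ≈ -35.777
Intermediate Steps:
y(m, r) = -2*r (y(m, r) = -2*r/1 = -2*r*1 = -2*r)
K = -4 (K = 1*(-4) = -4)
j(n, G) = √(G² + n²)
K*j(-4, y(0, -4)) = -4*√((-2*(-4))² + (-4)²) = -4*√(8² + 16) = -4*√(64 + 16) = -16*√5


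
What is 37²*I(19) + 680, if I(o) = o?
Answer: 26691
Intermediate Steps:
37²*I(19) + 680 = 37²*19 + 680 = 1369*19 + 680 = 26011 + 680 = 26691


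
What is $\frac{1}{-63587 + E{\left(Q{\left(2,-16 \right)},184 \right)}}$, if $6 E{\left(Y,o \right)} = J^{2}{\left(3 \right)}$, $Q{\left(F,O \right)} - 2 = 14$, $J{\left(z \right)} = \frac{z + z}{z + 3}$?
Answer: $- \frac{6}{381521} \approx -1.5727 \cdot 10^{-5}$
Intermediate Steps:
$J{\left(z \right)} = \frac{2 z}{3 + z}$
$Q{\left(F,O \right)} = 16$ ($Q{\left(F,O \right)} = 2 + 14 = 16$)
$E{\left(Y,o \right)} = \frac{1}{6}$ ($E{\left(Y,o \right)} = \frac{\left(2 \cdot 3 \frac{1}{3 + 3}\right)^{2}}{6} = \frac{\left(2 \cdot 3 \cdot \frac{1}{6}\right)^{2}}{6} = \frac{1^{2}}{6} = \frac{1}{6} \cdot 1 = \frac{1}{6}$)
$\frac{1}{-63587 + E{\left(Q{\left(2,-16 \right)},184 \right)}} = \frac{1}{-63587 + \frac{1}{6}} = \frac{1}{- \frac{381521}{6}} = - \frac{6}{381521}$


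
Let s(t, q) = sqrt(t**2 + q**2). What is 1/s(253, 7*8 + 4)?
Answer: sqrt(67609)/67609 ≈ 0.0038459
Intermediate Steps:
s(t, q) = sqrt(q**2 + t**2)
1/s(253, 7*8 + 4) = 1/(sqrt((7*8 + 4)**2 + 253**2)) = 1/(sqrt((56 + 4)**2 + 64009)) = 1/(sqrt(60**2 + 64009)) = 1/(sqrt(3600 + 64009)) = 1/(sqrt(67609)) = sqrt(67609)/67609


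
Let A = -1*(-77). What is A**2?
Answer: 5929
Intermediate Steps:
A = 77
A**2 = 77**2 = 5929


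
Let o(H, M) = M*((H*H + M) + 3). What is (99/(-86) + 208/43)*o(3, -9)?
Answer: -8559/86 ≈ -99.523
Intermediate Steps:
o(H, M) = M*(3 + M + H**2) (o(H, M) = M*((H**2 + M) + 3) = M*((M + H**2) + 3) = M*(3 + M + H**2))
(99/(-86) + 208/43)*o(3, -9) = (99/(-86) + 208/43)*(-9*(3 - 9 + 3**2)) = (99*(-1/86) + 208*(1/43))*(-9*(3 - 9 + 9)) = (-99/86 + 208/43)*(-9*3) = (317/86)*(-27) = -8559/86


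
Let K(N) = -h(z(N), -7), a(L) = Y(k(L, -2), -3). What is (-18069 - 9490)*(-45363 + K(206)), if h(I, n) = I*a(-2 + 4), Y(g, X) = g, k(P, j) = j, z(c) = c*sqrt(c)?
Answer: 1250158917 - 11354308*sqrt(206) ≈ 1.0872e+9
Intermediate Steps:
z(c) = c**(3/2)
a(L) = -2
h(I, n) = -2*I (h(I, n) = I*(-2) = -2*I)
K(N) = 2*N**(3/2) (K(N) = -(-2)*N**(3/2) = 2*N**(3/2))
(-18069 - 9490)*(-45363 + K(206)) = (-18069 - 9490)*(-45363 + 2*206**(3/2)) = -27559*(-45363 + 2*(206*sqrt(206))) = -27559*(-45363 + 412*sqrt(206)) = 1250158917 - 11354308*sqrt(206)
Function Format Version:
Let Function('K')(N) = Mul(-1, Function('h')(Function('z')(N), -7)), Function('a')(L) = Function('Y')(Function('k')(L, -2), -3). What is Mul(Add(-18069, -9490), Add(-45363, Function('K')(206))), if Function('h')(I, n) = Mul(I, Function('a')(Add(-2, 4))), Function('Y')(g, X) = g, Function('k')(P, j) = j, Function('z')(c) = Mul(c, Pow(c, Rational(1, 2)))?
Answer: Add(1250158917, Mul(-11354308, Pow(206, Rational(1, 2)))) ≈ 1.0872e+9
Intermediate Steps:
Function('z')(c) = Pow(c, Rational(3, 2))
Function('a')(L) = -2
Function('h')(I, n) = Mul(-2, I) (Function('h')(I, n) = Mul(I, -2) = Mul(-2, I))
Function('K')(N) = Mul(2, Pow(N, Rational(3, 2))) (Function('K')(N) = Mul(-1, Mul(-2, Pow(N, Rational(3, 2)))) = Mul(2, Pow(N, Rational(3, 2))))
Mul(Add(-18069, -9490), Add(-45363, Function('K')(206))) = Mul(Add(-18069, -9490), Add(-45363, Mul(2, Pow(206, Rational(3, 2))))) = Mul(-27559, Add(-45363, Mul(2, Mul(206, Pow(206, Rational(1, 2)))))) = Mul(-27559, Add(-45363, Mul(412, Pow(206, Rational(1, 2))))) = Add(1250158917, Mul(-11354308, Pow(206, Rational(1, 2))))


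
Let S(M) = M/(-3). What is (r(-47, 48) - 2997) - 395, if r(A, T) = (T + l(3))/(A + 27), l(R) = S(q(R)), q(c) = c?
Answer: -67887/20 ≈ -3394.4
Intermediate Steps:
S(M) = -M/3 (S(M) = M*(-⅓) = -M/3)
l(R) = -R/3
r(A, T) = (-1 + T)/(27 + A) (r(A, T) = (T - ⅓*3)/(A + 27) = (T - 1)/(27 + A) = (-1 + T)/(27 + A))
(r(-47, 48) - 2997) - 395 = ((-1 + 48)/(27 - 47) - 2997) - 395 = (47/(-20) - 2997) - 395 = (-1/20*47 - 2997) - 395 = (-47/20 - 2997) - 395 = -59987/20 - 395 = -67887/20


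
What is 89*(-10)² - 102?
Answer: 8798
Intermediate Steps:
89*(-10)² - 102 = 89*100 - 102 = 8900 - 102 = 8798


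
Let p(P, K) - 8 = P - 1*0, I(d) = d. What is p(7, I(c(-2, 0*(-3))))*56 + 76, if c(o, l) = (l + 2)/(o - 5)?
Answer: 916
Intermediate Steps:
c(o, l) = (2 + l)/(-5 + o)
p(P, K) = 8 + P (p(P, K) = 8 + (P - 1*0) = 8 + (P + 0) = 8 + P)
p(7, I(c(-2, 0*(-3))))*56 + 76 = (8 + 7)*56 + 76 = 15*56 + 76 = 840 + 76 = 916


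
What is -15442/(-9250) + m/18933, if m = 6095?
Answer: 174371068/87565125 ≈ 1.9913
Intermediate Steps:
-15442/(-9250) + m/18933 = -15442/(-9250) + 6095/18933 = -15442*(-1/9250) + 6095*(1/18933) = 7721/4625 + 6095/18933 = 174371068/87565125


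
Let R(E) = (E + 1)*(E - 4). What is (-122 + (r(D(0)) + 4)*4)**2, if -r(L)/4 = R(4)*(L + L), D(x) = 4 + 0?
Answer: 11236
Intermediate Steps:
D(x) = 4
R(E) = (1 + E)*(-4 + E)
r(L) = 0 (r(L) = -4*(-4 + 4**2 - 3*4)*(L + L) = -4*(-4 + 16 - 12)*2*L = -0*2*L = -4*0 = 0)
(-122 + (r(D(0)) + 4)*4)**2 = (-122 + (0 + 4)*4)**2 = (-122 + 4*4)**2 = (-122 + 16)**2 = (-106)**2 = 11236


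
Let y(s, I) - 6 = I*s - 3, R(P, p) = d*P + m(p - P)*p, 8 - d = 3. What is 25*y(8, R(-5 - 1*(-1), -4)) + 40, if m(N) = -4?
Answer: -685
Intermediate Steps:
d = 5 (d = 8 - 1*3 = 8 - 3 = 5)
R(P, p) = -4*p + 5*P (R(P, p) = 5*P - 4*p = -4*p + 5*P)
y(s, I) = 3 + I*s (y(s, I) = 6 + (I*s - 3) = 6 + (-3 + I*s) = 3 + I*s)
25*y(8, R(-5 - 1*(-1), -4)) + 40 = 25*(3 + (-4*(-4) + 5*(-5 - 1*(-1)))*8) + 40 = 25*(3 + (16 + 5*(-5 + 1))*8) + 40 = 25*(3 + (16 + 5*(-4))*8) + 40 = 25*(3 + (16 - 20)*8) + 40 = 25*(3 - 4*8) + 40 = 25*(3 - 32) + 40 = 25*(-29) + 40 = -725 + 40 = -685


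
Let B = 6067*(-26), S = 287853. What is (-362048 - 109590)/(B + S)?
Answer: -20506/5657 ≈ -3.6249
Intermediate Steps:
B = -157742
(-362048 - 109590)/(B + S) = (-362048 - 109590)/(-157742 + 287853) = -471638/130111 = -471638*1/130111 = -20506/5657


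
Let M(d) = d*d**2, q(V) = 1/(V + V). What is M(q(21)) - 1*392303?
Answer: -29064944663/74088 ≈ -3.9230e+5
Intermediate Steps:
q(V) = 1/(2*V)
M(d) = d**3
M(q(21)) - 1*392303 = ((1/2)/21)**3 - 1*392303 = ((1/2)*(1/21))**3 - 392303 = (1/42)**3 - 392303 = 1/74088 - 392303 = -29064944663/74088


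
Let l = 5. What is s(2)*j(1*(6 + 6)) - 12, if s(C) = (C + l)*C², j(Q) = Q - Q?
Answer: -12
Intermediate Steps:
j(Q) = 0
s(C) = C²*(5 + C) (s(C) = (C + 5)*C² = (5 + C)*C² = C²*(5 + C))
s(2)*j(1*(6 + 6)) - 12 = (2²*(5 + 2))*0 - 12 = (4*7)*0 - 12 = 28*0 - 12 = 0 - 12 = -12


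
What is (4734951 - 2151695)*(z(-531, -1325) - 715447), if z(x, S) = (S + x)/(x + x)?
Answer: -16633604167336/9 ≈ -1.8482e+12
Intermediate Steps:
z(x, S) = (S + x)/(2*x) (z(x, S) = (S + x)/((2*x)) = (S + x)*(1/(2*x)) = (S + x)/(2*x))
(4734951 - 2151695)*(z(-531, -1325) - 715447) = (4734951 - 2151695)*((½)*(-1325 - 531)/(-531) - 715447) = 2583256*((½)*(-1/531)*(-1856) - 715447) = 2583256*(928/531 - 715447) = 2583256*(-379901429/531) = -16633604167336/9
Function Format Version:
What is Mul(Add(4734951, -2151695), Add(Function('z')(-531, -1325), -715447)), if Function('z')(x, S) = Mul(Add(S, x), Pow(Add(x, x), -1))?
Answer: Rational(-16633604167336, 9) ≈ -1.8482e+12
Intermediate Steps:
Function('z')(x, S) = Mul(Rational(1, 2), Pow(x, -1), Add(S, x)) (Function('z')(x, S) = Mul(Add(S, x), Pow(Mul(2, x), -1)) = Mul(Add(S, x), Mul(Rational(1, 2), Pow(x, -1))) = Mul(Rational(1, 2), Pow(x, -1), Add(S, x)))
Mul(Add(4734951, -2151695), Add(Function('z')(-531, -1325), -715447)) = Mul(Add(4734951, -2151695), Add(Mul(Rational(1, 2), Pow(-531, -1), Add(-1325, -531)), -715447)) = Mul(2583256, Add(Mul(Rational(1, 2), Rational(-1, 531), -1856), -715447)) = Mul(2583256, Add(Rational(928, 531), -715447)) = Mul(2583256, Rational(-379901429, 531)) = Rational(-16633604167336, 9)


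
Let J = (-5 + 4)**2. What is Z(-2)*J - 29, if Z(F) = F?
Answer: -31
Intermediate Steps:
J = 1 (J = (-1)**2 = 1)
Z(-2)*J - 29 = -2*1 - 29 = -2 - 29 = -31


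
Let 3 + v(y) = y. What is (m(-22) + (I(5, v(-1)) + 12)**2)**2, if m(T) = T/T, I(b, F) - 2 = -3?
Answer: 14884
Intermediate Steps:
v(y) = -3 + y
I(b, F) = -1 (I(b, F) = 2 - 3 = -1)
m(T) = 1
(m(-22) + (I(5, v(-1)) + 12)**2)**2 = (1 + (-1 + 12)**2)**2 = (1 + 11**2)**2 = (1 + 121)**2 = 122**2 = 14884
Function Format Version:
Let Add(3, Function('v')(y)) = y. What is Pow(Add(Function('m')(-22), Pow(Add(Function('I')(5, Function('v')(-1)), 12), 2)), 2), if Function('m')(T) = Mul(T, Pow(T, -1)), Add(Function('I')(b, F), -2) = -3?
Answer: 14884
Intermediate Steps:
Function('v')(y) = Add(-3, y)
Function('I')(b, F) = -1 (Function('I')(b, F) = Add(2, -3) = -1)
Function('m')(T) = 1
Pow(Add(Function('m')(-22), Pow(Add(Function('I')(5, Function('v')(-1)), 12), 2)), 2) = Pow(Add(1, Pow(Add(-1, 12), 2)), 2) = Pow(Add(1, Pow(11, 2)), 2) = Pow(Add(1, 121), 2) = Pow(122, 2) = 14884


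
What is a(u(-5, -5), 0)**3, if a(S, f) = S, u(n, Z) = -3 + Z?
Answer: -512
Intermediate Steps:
a(u(-5, -5), 0)**3 = (-3 - 5)**3 = (-8)**3 = -512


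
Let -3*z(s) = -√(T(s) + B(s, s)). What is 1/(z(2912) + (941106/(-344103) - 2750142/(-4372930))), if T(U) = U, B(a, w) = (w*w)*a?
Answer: 91703920630637339954955/119467638206390897708930043028267 + 754745815719384041534700*√1543313590/1553079296683081670216090559367471 ≈ 1.9092e-5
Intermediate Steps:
B(a, w) = a*w² (B(a, w) = w²*a = a*w²)
z(s) = √(s + s³)/3 (z(s) = -(-1)*√(s + s*s²)/3 = -(-1)*√(s + s³)/3 = √(s + s³)/3)
1/(z(2912) + (941106/(-344103) - 2750142/(-4372930))) = 1/(√(2912 + 2912³)/3 + (941106/(-344103) - 2750142/(-4372930))) = 1/(√(2912 + 24693014528)/3 + (941106*(-1/344103) - 2750142*(-1/4372930))) = 1/(√24693017440/3 + (-313702/114701 + 1375071/2186465)) = 1/((4*√1543313590)/3 - 528176424659/250789721965) = 1/(4*√1543313590/3 - 528176424659/250789721965) = 1/(-528176424659/250789721965 + 4*√1543313590/3)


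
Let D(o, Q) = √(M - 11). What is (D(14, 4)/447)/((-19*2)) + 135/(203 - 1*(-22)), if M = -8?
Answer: ⅗ - I*√19/16986 ≈ 0.6 - 0.00025662*I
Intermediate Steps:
D(o, Q) = I*√19 (D(o, Q) = √(-8 - 11) = √(-19) = I*√19)
(D(14, 4)/447)/((-19*2)) + 135/(203 - 1*(-22)) = ((I*√19)/447)/((-19*2)) + 135/(203 - 1*(-22)) = ((I*√19)*(1/447))/(-38) + 135/(203 + 22) = (I*√19/447)*(-1/38) + 135/225 = -I*√19/16986 + 135*(1/225) = -I*√19/16986 + ⅗ = ⅗ - I*√19/16986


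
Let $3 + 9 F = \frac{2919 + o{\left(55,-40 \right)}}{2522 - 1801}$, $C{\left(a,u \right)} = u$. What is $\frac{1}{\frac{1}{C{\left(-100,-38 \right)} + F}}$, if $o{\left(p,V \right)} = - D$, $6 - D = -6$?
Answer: $- \frac{81946}{2163} \approx -37.885$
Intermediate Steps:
$D = 12$ ($D = 6 - -6 = 6 + 6 = 12$)
$o{\left(p,V \right)} = -12$ ($o{\left(p,V \right)} = \left(-1\right) 12 = -12$)
$F = \frac{248}{2163}$ ($F = - \frac{1}{3} + \frac{\left(2919 - 12\right) \frac{1}{2522 - 1801}}{9} = - \frac{1}{3} + \frac{2907 \cdot \frac{1}{721}}{9} = - \frac{1}{3} + \frac{1}{9} \cdot \frac{2907}{721} = - \frac{1}{3} + \frac{323}{721} = \frac{248}{2163} \approx 0.11466$)
$\frac{1}{\frac{1}{C{\left(-100,-38 \right)} + F}} = \frac{1}{\frac{1}{-38 + \frac{248}{2163}}} = \frac{1}{\frac{1}{- \frac{81946}{2163}}} = \frac{1}{- \frac{2163}{81946}} = - \frac{81946}{2163}$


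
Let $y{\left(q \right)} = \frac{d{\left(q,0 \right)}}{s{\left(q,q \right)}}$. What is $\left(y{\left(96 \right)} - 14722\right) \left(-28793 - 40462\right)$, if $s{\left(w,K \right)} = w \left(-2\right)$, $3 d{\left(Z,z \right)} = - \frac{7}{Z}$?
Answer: $\frac{2088083663325}{2048} \approx 1.0196 \cdot 10^{9}$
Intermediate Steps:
$d{\left(Z,z \right)} = - \frac{7}{3 Z}$ ($d{\left(Z,z \right)} = \frac{\left(-7\right) \frac{1}{Z}}{3} = - \frac{7}{3 Z}$)
$s{\left(w,K \right)} = - 2 w$
$y{\left(q \right)} = \frac{7}{6 q^{2}}$ ($y{\left(q \right)} = \frac{\left(- \frac{7}{3}\right) \frac{1}{q}}{\left(-2\right) q} = - \frac{7}{3 q} \left(- \frac{1}{2 q}\right) = \frac{7}{6 q^{2}}$)
$\left(y{\left(96 \right)} - 14722\right) \left(-28793 - 40462\right) = \left(\frac{7}{6 \cdot 9216} - 14722\right) \left(-28793 - 40462\right) = \left(\frac{7}{6} \cdot \frac{1}{9216} - 14722\right) \left(-69255\right) = \left(\frac{7}{55296} - 14722\right) \left(-69255\right) = \left(- \frac{814067705}{55296}\right) \left(-69255\right) = \frac{2088083663325}{2048}$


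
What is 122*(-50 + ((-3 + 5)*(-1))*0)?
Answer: -6100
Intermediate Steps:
122*(-50 + ((-3 + 5)*(-1))*0) = 122*(-50 + (2*(-1))*0) = 122*(-50 - 2*0) = 122*(-50 + 0) = 122*(-50) = -6100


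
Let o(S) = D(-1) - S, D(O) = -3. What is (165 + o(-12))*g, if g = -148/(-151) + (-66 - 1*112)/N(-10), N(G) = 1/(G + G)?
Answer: 93561192/151 ≈ 6.1961e+5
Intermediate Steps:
N(G) = 1/(2*G)
o(S) = -3 - S
g = 537708/151 (g = -148/(-151) + (-66 - 1*112)/(((1/2)/(-10))) = -148*(-1/151) + (-66 - 112)/(((1/2)*(-1/10))) = 148/151 - 178/(-1/20) = 148/151 - 178*(-20) = 148/151 + 3560 = 537708/151 ≈ 3561.0)
(165 + o(-12))*g = (165 + (-3 - 1*(-12)))*(537708/151) = (165 + (-3 + 12))*(537708/151) = (165 + 9)*(537708/151) = 174*(537708/151) = 93561192/151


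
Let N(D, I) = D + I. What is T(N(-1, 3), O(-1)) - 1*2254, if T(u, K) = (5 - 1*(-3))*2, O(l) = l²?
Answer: -2238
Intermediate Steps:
T(u, K) = 16 (T(u, K) = (5 + 3)*2 = 8*2 = 16)
T(N(-1, 3), O(-1)) - 1*2254 = 16 - 1*2254 = 16 - 2254 = -2238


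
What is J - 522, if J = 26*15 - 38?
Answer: -170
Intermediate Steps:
J = 352 (J = 390 - 38 = 352)
J - 522 = 352 - 522 = -170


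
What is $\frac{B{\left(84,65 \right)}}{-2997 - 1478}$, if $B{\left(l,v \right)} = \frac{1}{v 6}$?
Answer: $- \frac{1}{1745250} \approx -5.7298 \cdot 10^{-7}$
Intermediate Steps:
$B{\left(l,v \right)} = \frac{1}{6 v}$
$\frac{B{\left(84,65 \right)}}{-2997 - 1478} = \frac{\frac{1}{6} \cdot \frac{1}{65}}{-2997 - 1478} = \frac{1}{390 \left(-4475\right)} = \frac{1}{390} \left(- \frac{1}{4475}\right) = - \frac{1}{1745250}$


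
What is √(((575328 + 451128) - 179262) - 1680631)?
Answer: I*√833437 ≈ 912.93*I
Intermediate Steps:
√(((575328 + 451128) - 179262) - 1680631) = √((1026456 - 179262) - 1680631) = √(847194 - 1680631) = √(-833437) = I*√833437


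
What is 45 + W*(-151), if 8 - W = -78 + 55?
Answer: -4636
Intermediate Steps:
W = 31 (W = 8 - (-78 + 55) = 8 - 1*(-23) = 8 + 23 = 31)
45 + W*(-151) = 45 + 31*(-151) = 45 - 4681 = -4636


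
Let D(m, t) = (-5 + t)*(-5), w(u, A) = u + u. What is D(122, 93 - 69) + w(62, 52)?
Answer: 29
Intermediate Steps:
w(u, A) = 2*u
D(m, t) = 25 - 5*t
D(122, 93 - 69) + w(62, 52) = (25 - 5*(93 - 69)) + 2*62 = (25 - 5*24) + 124 = (25 - 120) + 124 = -95 + 124 = 29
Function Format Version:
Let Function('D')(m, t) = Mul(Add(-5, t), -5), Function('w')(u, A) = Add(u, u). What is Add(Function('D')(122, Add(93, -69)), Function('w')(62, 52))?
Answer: 29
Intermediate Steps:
Function('w')(u, A) = Mul(2, u)
Function('D')(m, t) = Add(25, Mul(-5, t))
Add(Function('D')(122, Add(93, -69)), Function('w')(62, 52)) = Add(Add(25, Mul(-5, Add(93, -69))), Mul(2, 62)) = Add(Add(25, Mul(-5, 24)), 124) = Add(Add(25, -120), 124) = Add(-95, 124) = 29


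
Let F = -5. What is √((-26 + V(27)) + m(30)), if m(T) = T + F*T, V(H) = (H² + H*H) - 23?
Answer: √1289 ≈ 35.903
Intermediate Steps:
V(H) = -23 + 2*H² (V(H) = (H² + H²) - 23 = 2*H² - 23 = -23 + 2*H²)
m(T) = -4*T (m(T) = T - 5*T = -4*T)
√((-26 + V(27)) + m(30)) = √((-26 + (-23 + 2*27²)) - 4*30) = √((-26 + (-23 + 2*729)) - 120) = √((-26 + (-23 + 1458)) - 120) = √((-26 + 1435) - 120) = √(1409 - 120) = √1289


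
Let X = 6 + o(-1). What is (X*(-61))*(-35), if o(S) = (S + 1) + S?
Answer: 10675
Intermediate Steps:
o(S) = 1 + 2*S (o(S) = (1 + S) + S = 1 + 2*S)
X = 5 (X = 6 + (1 + 2*(-1)) = 6 + (1 - 2) = 6 - 1 = 5)
(X*(-61))*(-35) = (5*(-61))*(-35) = -305*(-35) = 10675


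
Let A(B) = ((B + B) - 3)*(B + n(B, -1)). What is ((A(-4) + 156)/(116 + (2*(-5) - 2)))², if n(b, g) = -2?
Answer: 12321/2704 ≈ 4.5566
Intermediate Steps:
A(B) = (-3 + 2*B)*(-2 + B) (A(B) = ((B + B) - 3)*(B - 2) = (2*B - 3)*(-2 + B) = (-3 + 2*B)*(-2 + B))
((A(-4) + 156)/(116 + (2*(-5) - 2)))² = (((6 - 7*(-4) + 2*(-4)²) + 156)/(116 + (2*(-5) - 2)))² = (((6 + 28 + 2*16) + 156)/(116 + (-10 - 2)))² = (((6 + 28 + 32) + 156)/(116 - 12))² = ((66 + 156)/104)² = (222*(1/104))² = (111/52)² = 12321/2704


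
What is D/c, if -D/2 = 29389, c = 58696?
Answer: -29389/29348 ≈ -1.0014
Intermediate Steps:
D = -58778 (D = -2*29389 = -58778)
D/c = -58778/58696 = -58778*1/58696 = -29389/29348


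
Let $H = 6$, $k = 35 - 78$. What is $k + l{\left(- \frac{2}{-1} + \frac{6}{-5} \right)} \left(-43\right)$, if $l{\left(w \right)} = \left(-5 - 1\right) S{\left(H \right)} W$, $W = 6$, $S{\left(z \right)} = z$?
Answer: $9245$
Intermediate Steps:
$k = -43$ ($k = 35 - 78 = -43$)
$l{\left(w \right)} = -216$ ($l{\left(w \right)} = \left(-5 - 1\right) 6 \cdot 6 = \left(-6\right) 6 \cdot 6 = \left(-36\right) 6 = -216$)
$k + l{\left(- \frac{2}{-1} + \frac{6}{-5} \right)} \left(-43\right) = -43 - -9288 = -43 + 9288 = 9245$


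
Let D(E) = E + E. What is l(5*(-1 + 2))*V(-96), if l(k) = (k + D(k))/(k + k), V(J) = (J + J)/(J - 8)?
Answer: 36/13 ≈ 2.7692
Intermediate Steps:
D(E) = 2*E
V(J) = 2*J/(-8 + J) (V(J) = (2*J)/(-8 + J) = 2*J/(-8 + J))
l(k) = 3/2 (l(k) = (k + 2*k)/(k + k) = (3*k)/((2*k)) = (3*k)*(1/(2*k)) = 3/2)
l(5*(-1 + 2))*V(-96) = 3*(2*(-96)/(-8 - 96))/2 = 3*(2*(-96)/(-104))/2 = 3*(2*(-96)*(-1/104))/2 = (3/2)*(24/13) = 36/13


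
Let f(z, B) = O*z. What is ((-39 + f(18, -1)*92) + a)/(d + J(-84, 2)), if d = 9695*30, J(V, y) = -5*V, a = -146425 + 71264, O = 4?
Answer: -34288/145635 ≈ -0.23544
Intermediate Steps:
f(z, B) = 4*z
a = -75161
d = 290850
((-39 + f(18, -1)*92) + a)/(d + J(-84, 2)) = ((-39 + (4*18)*92) - 75161)/(290850 - 5*(-84)) = ((-39 + 72*92) - 75161)/(290850 + 420) = ((-39 + 6624) - 75161)/291270 = (6585 - 75161)*(1/291270) = -68576*1/291270 = -34288/145635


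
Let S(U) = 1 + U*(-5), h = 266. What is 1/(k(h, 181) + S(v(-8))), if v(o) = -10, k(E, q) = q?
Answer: 1/232 ≈ 0.0043103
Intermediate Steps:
S(U) = 1 - 5*U
1/(k(h, 181) + S(v(-8))) = 1/(181 + (1 - 5*(-10))) = 1/(181 + (1 + 50)) = 1/(181 + 51) = 1/232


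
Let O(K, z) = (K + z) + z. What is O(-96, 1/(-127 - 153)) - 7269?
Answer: -1031101/140 ≈ -7365.0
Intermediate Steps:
O(K, z) = K + 2*z
O(-96, 1/(-127 - 153)) - 7269 = (-96 + 2/(-127 - 153)) - 7269 = (-96 + 2/(-280)) - 7269 = (-96 + 2*(-1/280)) - 7269 = (-96 - 1/140) - 7269 = -13441/140 - 7269 = -1031101/140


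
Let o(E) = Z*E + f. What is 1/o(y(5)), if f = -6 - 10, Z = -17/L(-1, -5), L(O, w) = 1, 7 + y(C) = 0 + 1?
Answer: 1/86 ≈ 0.011628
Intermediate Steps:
y(C) = -6 (y(C) = -7 + (0 + 1) = -7 + 1 = -6)
Z = -17 (Z = -17/1 = -17*1 = -17)
f = -16
o(E) = -16 - 17*E (o(E) = -17*E - 16 = -16 - 17*E)
1/o(y(5)) = 1/(-16 - 17*(-6)) = 1/(-16 + 102) = 1/86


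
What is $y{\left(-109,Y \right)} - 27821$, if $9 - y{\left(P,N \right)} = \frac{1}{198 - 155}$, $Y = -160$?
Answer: $- \frac{1195917}{43} \approx -27812.0$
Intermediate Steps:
$y{\left(P,N \right)} = \frac{386}{43}$ ($y{\left(P,N \right)} = 9 - \frac{1}{198 - 155} = 9 - \frac{1}{43} = \frac{386}{43}$)
$y{\left(-109,Y \right)} - 27821 = \frac{386}{43} - 27821 = - \frac{1195917}{43}$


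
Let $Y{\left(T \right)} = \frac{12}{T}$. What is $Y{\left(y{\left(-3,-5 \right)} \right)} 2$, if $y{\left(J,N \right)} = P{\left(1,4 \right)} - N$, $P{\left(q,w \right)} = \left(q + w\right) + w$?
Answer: $\frac{12}{7} \approx 1.7143$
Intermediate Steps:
$P{\left(q,w \right)} = q + 2 w$
$y{\left(J,N \right)} = 9 - N$ ($y{\left(J,N \right)} = \left(1 + 2 \cdot 4\right) - N = \left(1 + 8\right) - N = 9 - N$)
$Y{\left(y{\left(-3,-5 \right)} \right)} 2 = \frac{12}{9 - -5} \cdot 2 = \frac{12}{9 + 5} \cdot 2 = \frac{12}{14} \cdot 2 = 12 \cdot \frac{1}{14} \cdot 2 = \frac{6}{7} \cdot 2 = \frac{12}{7}$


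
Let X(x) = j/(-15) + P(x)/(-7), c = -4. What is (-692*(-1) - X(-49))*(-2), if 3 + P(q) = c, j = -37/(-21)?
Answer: -435404/315 ≈ -1382.2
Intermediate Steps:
j = 37/21 (j = -37*(-1/21) = 37/21 ≈ 1.7619)
P(q) = -7 (P(q) = -3 - 4 = -7)
X(x) = 278/315 (X(x) = (37/21)/(-15) - 7/(-7) = (37/21)*(-1/15) - 7*(-⅐) = -37/315 + 1 = 278/315)
(-692*(-1) - X(-49))*(-2) = (-692*(-1) - 1*278/315)*(-2) = (692 - 278/315)*(-2) = (217702/315)*(-2) = -435404/315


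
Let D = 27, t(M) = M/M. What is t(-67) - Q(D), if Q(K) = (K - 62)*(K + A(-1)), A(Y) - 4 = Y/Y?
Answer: 1121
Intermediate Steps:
t(M) = 1
A(Y) = 5 (A(Y) = 4 + Y/Y = 4 + 1 = 5)
Q(K) = (-62 + K)*(5 + K) (Q(K) = (K - 62)*(K + 5) = (-62 + K)*(5 + K))
t(-67) - Q(D) = 1 - (-310 + 27² - 57*27) = 1 - (-310 + 729 - 1539) = 1 - 1*(-1120) = 1 + 1120 = 1121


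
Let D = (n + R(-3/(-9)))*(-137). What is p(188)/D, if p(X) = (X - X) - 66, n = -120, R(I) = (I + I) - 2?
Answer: -99/24934 ≈ -0.0039705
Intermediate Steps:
R(I) = -2 + 2*I (R(I) = 2*I - 2 = -2 + 2*I)
p(X) = -66 (p(X) = 0 - 66 = -66)
D = 49868/3 (D = (-120 + (-2 + 2*(-3/(-9))))*(-137) = (-120 + (-2 + 2*(-3*(-⅑))))*(-137) = (-120 + (-2 + 2*(⅓)))*(-137) = (-120 + (-2 + ⅔))*(-137) = (-120 - 4/3)*(-137) = -364/3*(-137) = 49868/3 ≈ 16623.)
p(188)/D = -66/49868/3 = -66*3/49868 = -99/24934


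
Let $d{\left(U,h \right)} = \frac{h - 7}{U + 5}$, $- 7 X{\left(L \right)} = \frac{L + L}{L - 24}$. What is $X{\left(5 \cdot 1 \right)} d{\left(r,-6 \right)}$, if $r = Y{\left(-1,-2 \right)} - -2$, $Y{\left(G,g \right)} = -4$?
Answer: $- \frac{130}{399} \approx -0.32581$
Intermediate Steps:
$X{\left(L \right)} = - \frac{2 L}{7 \left(-24 + L\right)}$ ($X{\left(L \right)} = - \frac{\left(L + L\right) \frac{1}{L - 24}}{7} = - \frac{2 L \frac{1}{-24 + L}}{7} = - \frac{2 L}{7 \left(-24 + L\right)}$)
$r = -2$ ($r = -4 - -2 = -4 + 2 = -2$)
$d{\left(U,h \right)} = \frac{-7 + h}{5 + U}$
$X{\left(5 \cdot 1 \right)} d{\left(r,-6 \right)} = - \frac{2 \cdot 5 \cdot 1}{-168 + 7 \cdot 5 \cdot 1} \frac{-7 - 6}{5 - 2} = \left(-2\right) 5 \frac{1}{-168 + 7 \cdot 5} \cdot \frac{1}{3} \left(-13\right) = \left(-2\right) 5 \frac{1}{-168 + 35} \cdot \frac{1}{3} \left(-13\right) = \left(-2\right) 5 \frac{1}{-133} \left(- \frac{13}{3}\right) = \left(-2\right) 5 \left(- \frac{1}{133}\right) \left(- \frac{13}{3}\right) = \frac{10}{133} \left(- \frac{13}{3}\right) = - \frac{130}{399}$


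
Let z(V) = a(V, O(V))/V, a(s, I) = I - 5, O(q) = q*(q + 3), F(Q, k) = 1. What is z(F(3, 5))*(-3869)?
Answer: 3869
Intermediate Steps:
O(q) = q*(3 + q)
a(s, I) = -5 + I
z(V) = (-5 + V*(3 + V))/V
z(F(3, 5))*(-3869) = (3 + 1 - 5/1)*(-3869) = (3 + 1 - 5*1)*(-3869) = (3 + 1 - 5)*(-3869) = -1*(-3869) = 3869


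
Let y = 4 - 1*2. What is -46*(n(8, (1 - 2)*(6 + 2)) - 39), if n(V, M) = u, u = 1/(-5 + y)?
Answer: 5428/3 ≈ 1809.3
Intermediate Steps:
y = 2 (y = 4 - 2 = 2)
u = -⅓ (u = 1/(-5 + 2) = 1/(-3) = -⅓ ≈ -0.33333)
n(V, M) = -⅓
-46*(n(8, (1 - 2)*(6 + 2)) - 39) = -46*(-⅓ - 39) = -46*(-118/3) = 5428/3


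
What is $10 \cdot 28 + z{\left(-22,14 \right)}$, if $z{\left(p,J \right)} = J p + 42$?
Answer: $14$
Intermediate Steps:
$z{\left(p,J \right)} = 42 + J p$
$10 \cdot 28 + z{\left(-22,14 \right)} = 10 \cdot 28 + \left(42 + 14 \left(-22\right)\right) = 280 + \left(42 - 308\right) = 280 - 266 = 14$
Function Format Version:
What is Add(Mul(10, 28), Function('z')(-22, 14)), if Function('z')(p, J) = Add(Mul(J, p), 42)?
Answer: 14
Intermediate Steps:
Function('z')(p, J) = Add(42, Mul(J, p))
Add(Mul(10, 28), Function('z')(-22, 14)) = Add(Mul(10, 28), Add(42, Mul(14, -22))) = Add(280, Add(42, -308)) = Add(280, -266) = 14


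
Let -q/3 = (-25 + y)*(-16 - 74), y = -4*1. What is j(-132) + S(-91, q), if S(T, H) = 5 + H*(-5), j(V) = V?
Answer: 39023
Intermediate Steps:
y = -4
q = -7830 (q = -3*(-25 - 4)*(-16 - 74) = -(-87)*(-90) = -3*2610 = -7830)
S(T, H) = 5 - 5*H
j(-132) + S(-91, q) = -132 + (5 - 5*(-7830)) = -132 + (5 + 39150) = -132 + 39155 = 39023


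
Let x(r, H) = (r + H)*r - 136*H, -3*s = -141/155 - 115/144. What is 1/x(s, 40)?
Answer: -4483641600/24287431769759 ≈ -0.00018461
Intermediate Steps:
s = 38129/66960 (s = -(-141/155 - 115/144)/3 = -1/3*(-38129/22320) = 38129/66960 ≈ 0.56943)
x(r, H) = -136*H + r*(H + r) (x(r, H) = (H + r)*r - 136*H = r*(H + r) - 136*H = -136*H + r*(H + r))
1/x(s, 40) = 1/((38129/66960)**2 - 136*40 + 40*(38129/66960)) = 1/(1453820641/4483641600 - 5440 + 38129/1674) = 1/(-24287431769759/4483641600) = -4483641600/24287431769759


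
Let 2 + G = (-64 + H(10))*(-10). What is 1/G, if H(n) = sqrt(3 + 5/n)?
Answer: 319/203347 + 5*sqrt(14)/406694 ≈ 0.0016147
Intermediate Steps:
G = 638 - 5*sqrt(14) (G = -2 + (-64 + sqrt(3 + 5/10))*(-10) = -2 + (-64 + sqrt(3 + 5*(1/10)))*(-10) = -2 + (-64 + sqrt(3 + 1/2))*(-10) = -2 + (-64 + sqrt(7/2))*(-10) = -2 + (-64 + sqrt(14)/2)*(-10) = -2 + (640 - 5*sqrt(14)) = 638 - 5*sqrt(14) ≈ 619.29)
1/G = 1/(638 - 5*sqrt(14))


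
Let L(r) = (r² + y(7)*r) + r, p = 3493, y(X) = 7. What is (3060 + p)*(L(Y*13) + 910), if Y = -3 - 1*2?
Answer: 30242095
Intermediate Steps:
Y = -5 (Y = -3 - 2 = -5)
L(r) = r² + 8*r (L(r) = (r² + 7*r) + r = r² + 8*r)
(3060 + p)*(L(Y*13) + 910) = (3060 + 3493)*((-5*13)*(8 - 5*13) + 910) = 6553*(-65*(8 - 65) + 910) = 6553*(-65*(-57) + 910) = 6553*(3705 + 910) = 6553*4615 = 30242095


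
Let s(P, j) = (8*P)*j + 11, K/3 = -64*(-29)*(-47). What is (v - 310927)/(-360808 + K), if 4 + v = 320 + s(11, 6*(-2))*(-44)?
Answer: 264631/622504 ≈ 0.42511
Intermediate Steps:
K = -261696 (K = 3*(-64*(-29)*(-47)) = 3*(1856*(-47)) = 3*(-87232) = -261696)
s(P, j) = 11 + 8*P*j (s(P, j) = 8*P*j + 11 = 11 + 8*P*j)
v = 46296 (v = -4 + (320 + (11 + 8*11*(6*(-2)))*(-44)) = -4 + (320 + (11 + 8*11*(-12))*(-44)) = -4 + (320 + (11 - 1056)*(-44)) = -4 + (320 - 1045*(-44)) = -4 + (320 + 45980) = -4 + 46300 = 46296)
(v - 310927)/(-360808 + K) = (46296 - 310927)/(-360808 - 261696) = -264631/(-622504) = -264631*(-1/622504) = 264631/622504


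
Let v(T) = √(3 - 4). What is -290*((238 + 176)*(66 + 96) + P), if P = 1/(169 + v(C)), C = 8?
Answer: -277761475825/14281 + 145*I/14281 ≈ -1.945e+7 + 0.010153*I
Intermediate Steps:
v(T) = I (v(T) = √(-1) = I)
P = (169 - I)/28562 (P = 1/(169 + I) = (169 - I)/28562 ≈ 0.005917 - 3.5012e-5*I)
-290*((238 + 176)*(66 + 96) + P) = -290*((238 + 176)*(66 + 96) + (169/28562 - I/28562)) = -290*(414*162 + (169/28562 - I/28562)) = -290*(67068 + (169/28562 - I/28562)) = -290*(1915596385/28562 - I/28562) = -277761475825/14281 + 145*I/14281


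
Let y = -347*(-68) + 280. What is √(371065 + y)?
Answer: √394941 ≈ 628.44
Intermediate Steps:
y = 23876 (y = 23596 + 280 = 23876)
√(371065 + y) = √(371065 + 23876) = √394941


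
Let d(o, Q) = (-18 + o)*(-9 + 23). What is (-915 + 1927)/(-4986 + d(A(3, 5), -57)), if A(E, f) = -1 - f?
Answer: -506/2661 ≈ -0.19015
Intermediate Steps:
d(o, Q) = -252 + 14*o (d(o, Q) = (-18 + o)*14 = -252 + 14*o)
(-915 + 1927)/(-4986 + d(A(3, 5), -57)) = (-915 + 1927)/(-4986 + (-252 + 14*(-1 - 1*5))) = 1012/(-4986 + (-252 + 14*(-1 - 5))) = 1012/(-4986 + (-252 + 14*(-6))) = 1012/(-4986 + (-252 - 84)) = 1012/(-4986 - 336) = 1012/(-5322) = 1012*(-1/5322) = -506/2661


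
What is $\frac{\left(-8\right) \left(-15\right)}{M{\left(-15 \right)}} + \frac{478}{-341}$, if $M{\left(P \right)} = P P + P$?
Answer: $- \frac{1982}{2387} \approx -0.83033$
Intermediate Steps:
$M{\left(P \right)} = P + P^{2}$ ($M{\left(P \right)} = P^{2} + P = P + P^{2}$)
$\frac{\left(-8\right) \left(-15\right)}{M{\left(-15 \right)}} + \frac{478}{-341} = \frac{\left(-8\right) \left(-15\right)}{\left(-15\right) \left(1 - 15\right)} + \frac{478}{-341} = \frac{120}{\left(-15\right) \left(-14\right)} + 478 \left(- \frac{1}{341}\right) = \frac{120}{210} - \frac{478}{341} = 120 \cdot \frac{1}{210} - \frac{478}{341} = \frac{4}{7} - \frac{478}{341} = - \frac{1982}{2387}$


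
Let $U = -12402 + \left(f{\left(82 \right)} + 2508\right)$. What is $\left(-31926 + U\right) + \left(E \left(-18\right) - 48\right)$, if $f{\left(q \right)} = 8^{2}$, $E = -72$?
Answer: $-40508$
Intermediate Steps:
$f{\left(q \right)} = 64$
$U = -9830$ ($U = -12402 + \left(64 + 2508\right) = -12402 + 2572 = -9830$)
$\left(-31926 + U\right) + \left(E \left(-18\right) - 48\right) = \left(-31926 - 9830\right) - -1248 = -41756 + \left(1296 - 48\right) = -41756 + 1248 = -40508$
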